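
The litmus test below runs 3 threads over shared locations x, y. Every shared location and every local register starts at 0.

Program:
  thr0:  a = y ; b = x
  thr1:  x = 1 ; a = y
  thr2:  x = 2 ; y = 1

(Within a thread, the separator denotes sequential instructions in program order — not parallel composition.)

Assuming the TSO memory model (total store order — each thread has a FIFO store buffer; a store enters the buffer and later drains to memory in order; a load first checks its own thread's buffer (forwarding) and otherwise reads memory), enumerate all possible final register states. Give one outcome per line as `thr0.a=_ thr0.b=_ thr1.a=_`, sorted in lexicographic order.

thr0.a=0 thr0.b=0 thr1.a=0
thr0.a=0 thr0.b=0 thr1.a=1
thr0.a=0 thr0.b=1 thr1.a=0
thr0.a=0 thr0.b=1 thr1.a=1
thr0.a=0 thr0.b=2 thr1.a=0
thr0.a=0 thr0.b=2 thr1.a=1
thr0.a=1 thr0.b=1 thr1.a=0
thr0.a=1 thr0.b=1 thr1.a=1
thr0.a=1 thr0.b=2 thr1.a=0
thr0.a=1 thr0.b=2 thr1.a=1

outcome vector order: (thr0.a,thr0.b,thr1.a)
|TSO outcomes| = 10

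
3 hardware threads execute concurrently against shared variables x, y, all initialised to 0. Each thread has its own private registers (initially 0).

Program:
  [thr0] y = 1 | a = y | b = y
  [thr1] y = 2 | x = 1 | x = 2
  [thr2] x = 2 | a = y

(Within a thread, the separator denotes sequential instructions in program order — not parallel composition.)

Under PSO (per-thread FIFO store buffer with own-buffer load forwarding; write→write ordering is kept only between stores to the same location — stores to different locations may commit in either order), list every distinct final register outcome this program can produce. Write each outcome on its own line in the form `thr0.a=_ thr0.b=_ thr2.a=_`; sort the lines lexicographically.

outcome vector order: (thr0.a,thr0.b,thr2.a)
|PSO outcomes| = 9

thr0.a=1 thr0.b=1 thr2.a=0
thr0.a=1 thr0.b=1 thr2.a=1
thr0.a=1 thr0.b=1 thr2.a=2
thr0.a=1 thr0.b=2 thr2.a=0
thr0.a=1 thr0.b=2 thr2.a=1
thr0.a=1 thr0.b=2 thr2.a=2
thr0.a=2 thr0.b=2 thr2.a=0
thr0.a=2 thr0.b=2 thr2.a=1
thr0.a=2 thr0.b=2 thr2.a=2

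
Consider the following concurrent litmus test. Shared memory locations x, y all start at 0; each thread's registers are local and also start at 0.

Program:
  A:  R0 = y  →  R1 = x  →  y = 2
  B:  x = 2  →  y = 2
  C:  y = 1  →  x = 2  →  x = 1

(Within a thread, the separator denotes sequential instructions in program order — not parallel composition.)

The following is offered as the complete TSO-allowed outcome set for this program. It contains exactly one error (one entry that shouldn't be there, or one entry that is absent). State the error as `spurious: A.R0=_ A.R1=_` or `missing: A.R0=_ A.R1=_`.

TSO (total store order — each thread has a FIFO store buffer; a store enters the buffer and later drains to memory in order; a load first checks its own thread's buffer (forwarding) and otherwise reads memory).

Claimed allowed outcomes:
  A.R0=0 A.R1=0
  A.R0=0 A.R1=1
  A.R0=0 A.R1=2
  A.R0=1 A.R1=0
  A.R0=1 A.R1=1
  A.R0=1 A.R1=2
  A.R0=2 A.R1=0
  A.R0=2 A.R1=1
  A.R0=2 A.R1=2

outcome vector order: (A.R0,A.R1)
TSO (8): <0 0>, <0 1>, <0 2>, <1 0>, <1 1>, <1 2>, <2 1>, <2 2>
claimed∖TSO = {<2 0>}

spurious: A.R0=2 A.R1=0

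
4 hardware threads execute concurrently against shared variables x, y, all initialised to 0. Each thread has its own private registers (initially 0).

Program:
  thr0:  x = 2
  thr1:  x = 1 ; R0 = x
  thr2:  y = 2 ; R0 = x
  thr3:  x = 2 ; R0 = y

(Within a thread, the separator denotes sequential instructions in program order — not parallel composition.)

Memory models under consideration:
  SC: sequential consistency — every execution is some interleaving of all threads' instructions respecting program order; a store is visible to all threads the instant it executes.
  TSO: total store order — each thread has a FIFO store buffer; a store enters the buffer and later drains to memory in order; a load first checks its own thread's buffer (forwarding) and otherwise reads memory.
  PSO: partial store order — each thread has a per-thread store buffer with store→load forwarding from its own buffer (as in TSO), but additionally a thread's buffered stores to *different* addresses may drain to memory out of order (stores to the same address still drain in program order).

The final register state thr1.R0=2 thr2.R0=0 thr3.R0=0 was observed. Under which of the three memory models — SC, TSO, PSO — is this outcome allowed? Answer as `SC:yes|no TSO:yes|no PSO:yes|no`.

SC:no TSO:yes PSO:yes

outcome vector order: (thr1.R0,thr2.R0,thr3.R0)
SC: 10 outcomes — {1/0/2; 1/1/0; 1/1/2; 1/2/0; 1/2/2; 2/0/2; 2/1/0; 2/1/2; 2/2/0; 2/2/2}
TSO: 12 outcomes — {1/0/0; 1/0/2; 1/1/0; 1/1/2; 1/2/0; 1/2/2; 2/0/0; 2/0/2; 2/1/0; 2/1/2; 2/2/0; 2/2/2}
PSO: 12 outcomes — {1/0/0; 1/0/2; 1/1/0; 1/1/2; 1/2/0; 1/2/2; 2/0/0; 2/0/2; 2/1/0; 2/1/2; 2/2/0; 2/2/2}
target 2/0/0 ∈ {TSO,PSO}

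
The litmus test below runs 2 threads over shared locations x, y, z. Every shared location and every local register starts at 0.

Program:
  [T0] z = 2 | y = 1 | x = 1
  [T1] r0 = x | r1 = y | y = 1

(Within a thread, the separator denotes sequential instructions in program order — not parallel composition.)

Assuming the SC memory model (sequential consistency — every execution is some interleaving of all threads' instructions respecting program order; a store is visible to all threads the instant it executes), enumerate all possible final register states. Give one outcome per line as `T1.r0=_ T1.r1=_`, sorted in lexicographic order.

outcome vector order: (T1.r0,T1.r1)
|SC outcomes| = 3

T1.r0=0 T1.r1=0
T1.r0=0 T1.r1=1
T1.r0=1 T1.r1=1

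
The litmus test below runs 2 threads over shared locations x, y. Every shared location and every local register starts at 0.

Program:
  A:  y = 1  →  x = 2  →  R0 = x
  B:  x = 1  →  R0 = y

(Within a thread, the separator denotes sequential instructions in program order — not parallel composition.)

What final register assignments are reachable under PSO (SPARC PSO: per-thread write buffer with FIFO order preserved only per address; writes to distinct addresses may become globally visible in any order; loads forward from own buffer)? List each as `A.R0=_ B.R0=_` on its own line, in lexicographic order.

A.R0=1 B.R0=0
A.R0=1 B.R0=1
A.R0=2 B.R0=0
A.R0=2 B.R0=1

outcome vector order: (A.R0,B.R0)
|PSO outcomes| = 4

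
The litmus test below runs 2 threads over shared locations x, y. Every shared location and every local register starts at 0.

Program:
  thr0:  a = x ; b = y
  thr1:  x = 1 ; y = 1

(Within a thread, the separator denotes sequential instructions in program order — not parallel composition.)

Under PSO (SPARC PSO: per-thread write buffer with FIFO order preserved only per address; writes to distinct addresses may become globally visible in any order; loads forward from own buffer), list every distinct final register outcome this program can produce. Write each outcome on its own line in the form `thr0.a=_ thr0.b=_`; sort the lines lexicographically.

outcome vector order: (thr0.a,thr0.b)
|PSO outcomes| = 4

thr0.a=0 thr0.b=0
thr0.a=0 thr0.b=1
thr0.a=1 thr0.b=0
thr0.a=1 thr0.b=1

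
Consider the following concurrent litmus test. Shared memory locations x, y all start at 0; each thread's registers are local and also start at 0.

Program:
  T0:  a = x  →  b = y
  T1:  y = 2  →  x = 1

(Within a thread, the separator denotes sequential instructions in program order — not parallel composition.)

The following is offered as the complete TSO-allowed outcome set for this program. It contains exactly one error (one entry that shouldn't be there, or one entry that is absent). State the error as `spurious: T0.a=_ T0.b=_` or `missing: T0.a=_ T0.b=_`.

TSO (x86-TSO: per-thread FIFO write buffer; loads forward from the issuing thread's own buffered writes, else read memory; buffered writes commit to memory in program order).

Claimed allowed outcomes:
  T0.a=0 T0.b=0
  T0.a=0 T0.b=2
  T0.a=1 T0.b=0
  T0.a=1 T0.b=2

spurious: T0.a=1 T0.b=0

outcome vector order: (T0.a,T0.b)
[TSO] allowed = {<0 0> <0 2> <1 2>}
claimed∖TSO = {<1 0>}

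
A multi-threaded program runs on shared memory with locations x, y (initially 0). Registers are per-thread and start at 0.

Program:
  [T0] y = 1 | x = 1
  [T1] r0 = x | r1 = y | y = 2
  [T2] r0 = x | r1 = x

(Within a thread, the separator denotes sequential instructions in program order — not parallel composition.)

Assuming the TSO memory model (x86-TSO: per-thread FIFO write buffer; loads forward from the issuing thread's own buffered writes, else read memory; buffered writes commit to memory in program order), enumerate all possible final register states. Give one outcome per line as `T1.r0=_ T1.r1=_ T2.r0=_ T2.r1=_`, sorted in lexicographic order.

outcome vector order: (T1.r0,T1.r1,T2.r0,T2.r1)
|TSO outcomes| = 9

T1.r0=0 T1.r1=0 T2.r0=0 T2.r1=0
T1.r0=0 T1.r1=0 T2.r0=0 T2.r1=1
T1.r0=0 T1.r1=0 T2.r0=1 T2.r1=1
T1.r0=0 T1.r1=1 T2.r0=0 T2.r1=0
T1.r0=0 T1.r1=1 T2.r0=0 T2.r1=1
T1.r0=0 T1.r1=1 T2.r0=1 T2.r1=1
T1.r0=1 T1.r1=1 T2.r0=0 T2.r1=0
T1.r0=1 T1.r1=1 T2.r0=0 T2.r1=1
T1.r0=1 T1.r1=1 T2.r0=1 T2.r1=1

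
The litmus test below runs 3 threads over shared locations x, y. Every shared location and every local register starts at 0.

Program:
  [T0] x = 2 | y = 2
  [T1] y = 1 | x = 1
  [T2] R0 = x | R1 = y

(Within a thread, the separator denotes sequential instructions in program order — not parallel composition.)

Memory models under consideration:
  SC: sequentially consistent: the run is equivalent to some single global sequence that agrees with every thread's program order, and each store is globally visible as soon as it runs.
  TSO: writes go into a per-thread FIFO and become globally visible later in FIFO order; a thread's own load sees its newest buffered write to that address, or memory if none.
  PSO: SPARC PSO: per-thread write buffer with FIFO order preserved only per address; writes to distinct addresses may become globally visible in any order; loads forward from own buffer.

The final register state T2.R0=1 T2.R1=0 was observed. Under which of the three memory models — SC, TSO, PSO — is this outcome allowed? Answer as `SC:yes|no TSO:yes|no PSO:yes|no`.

outcome vector order: (T2.R0,T2.R1)
SC (8): <0 0>; <0 1>; <0 2>; <1 1>; <1 2>; <2 0>; <2 1>; <2 2>
TSO (8): <0 0>; <0 1>; <0 2>; <1 1>; <1 2>; <2 0>; <2 1>; <2 2>
PSO (9): <0 0>; <0 1>; <0 2>; <1 0>; <1 1>; <1 2>; <2 0>; <2 1>; <2 2>
target <1 0> ∈ {PSO}

SC:no TSO:no PSO:yes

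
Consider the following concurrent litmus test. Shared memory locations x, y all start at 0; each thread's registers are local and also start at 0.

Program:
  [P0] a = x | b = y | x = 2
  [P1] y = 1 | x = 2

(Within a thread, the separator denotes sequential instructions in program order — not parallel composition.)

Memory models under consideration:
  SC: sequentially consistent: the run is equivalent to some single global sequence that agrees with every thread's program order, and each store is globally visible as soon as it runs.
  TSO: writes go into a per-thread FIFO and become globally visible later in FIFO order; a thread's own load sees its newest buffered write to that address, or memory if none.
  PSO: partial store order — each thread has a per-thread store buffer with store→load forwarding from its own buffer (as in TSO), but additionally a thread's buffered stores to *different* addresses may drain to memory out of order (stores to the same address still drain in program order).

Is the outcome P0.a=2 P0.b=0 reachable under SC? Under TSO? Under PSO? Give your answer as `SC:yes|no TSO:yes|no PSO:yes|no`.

SC:no TSO:no PSO:yes

outcome vector order: (P0.a,P0.b)
[SC] allowed = {0/0 0/1 2/1}
[TSO] allowed = {0/0 0/1 2/1}
[PSO] allowed = {0/0 0/1 2/0 2/1}
target 2/0 ∈ {PSO}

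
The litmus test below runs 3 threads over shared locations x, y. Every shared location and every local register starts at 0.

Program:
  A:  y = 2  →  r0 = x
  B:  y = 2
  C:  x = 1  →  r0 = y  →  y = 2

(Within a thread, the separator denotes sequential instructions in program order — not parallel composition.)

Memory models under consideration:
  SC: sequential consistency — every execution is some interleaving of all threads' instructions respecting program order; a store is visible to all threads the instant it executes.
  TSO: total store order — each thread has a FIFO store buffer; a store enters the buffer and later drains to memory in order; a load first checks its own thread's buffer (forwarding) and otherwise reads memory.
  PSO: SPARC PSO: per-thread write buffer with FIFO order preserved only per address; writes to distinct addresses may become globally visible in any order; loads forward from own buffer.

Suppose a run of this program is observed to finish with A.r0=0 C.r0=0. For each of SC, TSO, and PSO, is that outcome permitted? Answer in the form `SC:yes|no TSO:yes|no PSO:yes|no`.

SC:no TSO:yes PSO:yes

outcome vector order: (A.r0,C.r0)
SC (3): 0/2 1/0 1/2
TSO (4): 0/0 0/2 1/0 1/2
PSO (4): 0/0 0/2 1/0 1/2
target 0/0 ∈ {TSO,PSO}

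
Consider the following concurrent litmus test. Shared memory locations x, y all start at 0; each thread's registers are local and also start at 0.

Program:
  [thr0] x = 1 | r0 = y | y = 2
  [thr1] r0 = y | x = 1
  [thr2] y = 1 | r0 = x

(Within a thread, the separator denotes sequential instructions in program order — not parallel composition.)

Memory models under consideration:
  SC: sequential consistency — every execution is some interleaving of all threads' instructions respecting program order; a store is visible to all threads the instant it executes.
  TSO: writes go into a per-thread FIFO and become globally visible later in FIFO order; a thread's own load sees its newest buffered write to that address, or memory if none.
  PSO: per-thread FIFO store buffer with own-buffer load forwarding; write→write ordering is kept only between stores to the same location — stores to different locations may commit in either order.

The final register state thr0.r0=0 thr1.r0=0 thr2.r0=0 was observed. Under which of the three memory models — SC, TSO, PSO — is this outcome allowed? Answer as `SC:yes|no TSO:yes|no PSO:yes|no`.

SC:no TSO:yes PSO:yes

outcome vector order: (thr0.r0,thr1.r0,thr2.r0)
[SC] allowed = {0/0/1, 0/1/1, 0/2/1, 1/0/0, 1/0/1, 1/1/0, 1/1/1, 1/2/0, 1/2/1}
[TSO] allowed = {0/0/0, 0/0/1, 0/1/0, 0/1/1, 0/2/0, 0/2/1, 1/0/0, 1/0/1, 1/1/0, 1/1/1, 1/2/0, 1/2/1}
[PSO] allowed = {0/0/0, 0/0/1, 0/1/0, 0/1/1, 0/2/0, 0/2/1, 1/0/0, 1/0/1, 1/1/0, 1/1/1, 1/2/0, 1/2/1}
target 0/0/0 ∈ {TSO,PSO}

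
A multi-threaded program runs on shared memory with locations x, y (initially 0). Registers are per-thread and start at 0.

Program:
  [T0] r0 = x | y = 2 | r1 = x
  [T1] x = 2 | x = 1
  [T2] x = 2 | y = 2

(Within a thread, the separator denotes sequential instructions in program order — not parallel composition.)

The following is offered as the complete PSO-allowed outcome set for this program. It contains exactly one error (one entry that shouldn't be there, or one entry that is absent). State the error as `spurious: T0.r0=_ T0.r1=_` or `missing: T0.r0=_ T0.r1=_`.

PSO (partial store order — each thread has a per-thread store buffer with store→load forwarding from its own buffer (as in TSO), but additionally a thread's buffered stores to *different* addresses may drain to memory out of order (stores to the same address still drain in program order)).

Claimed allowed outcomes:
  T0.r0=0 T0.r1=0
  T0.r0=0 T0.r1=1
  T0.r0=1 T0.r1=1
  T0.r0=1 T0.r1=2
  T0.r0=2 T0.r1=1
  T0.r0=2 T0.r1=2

missing: T0.r0=0 T0.r1=2

outcome vector order: (T0.r0,T0.r1)
under PSO → (0,0), (0,1), (0,2), (1,1), (1,2), (2,1), (2,2)
PSO∖claimed = {(0,2)}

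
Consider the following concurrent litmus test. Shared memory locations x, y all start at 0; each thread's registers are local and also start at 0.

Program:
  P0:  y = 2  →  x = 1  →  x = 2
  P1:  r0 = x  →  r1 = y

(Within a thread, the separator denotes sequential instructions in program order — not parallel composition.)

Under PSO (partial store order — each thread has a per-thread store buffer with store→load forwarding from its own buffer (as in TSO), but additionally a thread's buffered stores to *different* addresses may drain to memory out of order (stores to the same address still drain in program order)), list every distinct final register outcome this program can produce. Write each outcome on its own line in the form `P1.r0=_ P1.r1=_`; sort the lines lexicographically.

outcome vector order: (P1.r0,P1.r1)
|PSO outcomes| = 6

P1.r0=0 P1.r1=0
P1.r0=0 P1.r1=2
P1.r0=1 P1.r1=0
P1.r0=1 P1.r1=2
P1.r0=2 P1.r1=0
P1.r0=2 P1.r1=2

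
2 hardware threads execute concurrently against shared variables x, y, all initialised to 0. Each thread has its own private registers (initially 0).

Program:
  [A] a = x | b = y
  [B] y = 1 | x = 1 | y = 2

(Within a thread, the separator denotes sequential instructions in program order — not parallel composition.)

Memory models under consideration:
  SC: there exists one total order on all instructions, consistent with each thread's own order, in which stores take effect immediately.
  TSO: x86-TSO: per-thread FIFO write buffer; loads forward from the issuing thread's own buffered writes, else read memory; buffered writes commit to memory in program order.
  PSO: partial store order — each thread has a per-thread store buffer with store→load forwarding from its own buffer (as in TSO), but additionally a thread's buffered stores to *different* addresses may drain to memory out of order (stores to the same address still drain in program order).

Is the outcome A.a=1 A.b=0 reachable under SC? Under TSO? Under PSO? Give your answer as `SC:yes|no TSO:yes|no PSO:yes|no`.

outcome vector order: (A.a,A.b)
SC (5): 0/0, 0/1, 0/2, 1/1, 1/2
TSO (5): 0/0, 0/1, 0/2, 1/1, 1/2
PSO (6): 0/0, 0/1, 0/2, 1/0, 1/1, 1/2
target 1/0 ∈ {PSO}

SC:no TSO:no PSO:yes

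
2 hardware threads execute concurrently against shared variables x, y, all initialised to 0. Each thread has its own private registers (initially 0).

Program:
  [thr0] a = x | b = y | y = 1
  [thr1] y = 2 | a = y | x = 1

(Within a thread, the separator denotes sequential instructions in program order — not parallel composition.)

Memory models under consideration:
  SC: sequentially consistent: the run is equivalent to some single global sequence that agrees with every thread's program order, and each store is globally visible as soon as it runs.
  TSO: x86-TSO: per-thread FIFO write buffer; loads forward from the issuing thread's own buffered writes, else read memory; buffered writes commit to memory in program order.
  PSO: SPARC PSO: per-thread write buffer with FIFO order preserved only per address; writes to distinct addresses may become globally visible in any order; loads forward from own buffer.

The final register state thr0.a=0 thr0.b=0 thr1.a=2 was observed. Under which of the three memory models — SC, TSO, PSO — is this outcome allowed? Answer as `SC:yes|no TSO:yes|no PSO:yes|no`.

outcome vector order: (thr0.a,thr0.b,thr1.a)
SC: 5 outcomes — {0/0/1, 0/0/2, 0/2/1, 0/2/2, 1/2/2}
TSO: 5 outcomes — {0/0/1, 0/0/2, 0/2/1, 0/2/2, 1/2/2}
PSO: 6 outcomes — {0/0/1, 0/0/2, 0/2/1, 0/2/2, 1/0/2, 1/2/2}
target 0/0/2 ∈ {SC,TSO,PSO}

SC:yes TSO:yes PSO:yes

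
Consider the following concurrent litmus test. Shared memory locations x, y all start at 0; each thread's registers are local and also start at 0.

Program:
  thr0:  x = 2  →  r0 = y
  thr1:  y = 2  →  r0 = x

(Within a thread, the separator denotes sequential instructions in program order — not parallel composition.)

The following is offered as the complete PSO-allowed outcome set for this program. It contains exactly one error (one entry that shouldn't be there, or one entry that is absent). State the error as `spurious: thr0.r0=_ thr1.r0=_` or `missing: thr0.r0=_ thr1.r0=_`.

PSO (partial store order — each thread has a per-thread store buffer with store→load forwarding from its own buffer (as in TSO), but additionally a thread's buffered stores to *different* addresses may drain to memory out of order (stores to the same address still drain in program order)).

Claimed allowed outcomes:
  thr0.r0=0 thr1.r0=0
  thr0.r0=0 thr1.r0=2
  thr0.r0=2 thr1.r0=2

outcome vector order: (thr0.r0,thr1.r0)
under PSO → 0/0 0/2 2/0 2/2
PSO∖claimed = {2/0}

missing: thr0.r0=2 thr1.r0=0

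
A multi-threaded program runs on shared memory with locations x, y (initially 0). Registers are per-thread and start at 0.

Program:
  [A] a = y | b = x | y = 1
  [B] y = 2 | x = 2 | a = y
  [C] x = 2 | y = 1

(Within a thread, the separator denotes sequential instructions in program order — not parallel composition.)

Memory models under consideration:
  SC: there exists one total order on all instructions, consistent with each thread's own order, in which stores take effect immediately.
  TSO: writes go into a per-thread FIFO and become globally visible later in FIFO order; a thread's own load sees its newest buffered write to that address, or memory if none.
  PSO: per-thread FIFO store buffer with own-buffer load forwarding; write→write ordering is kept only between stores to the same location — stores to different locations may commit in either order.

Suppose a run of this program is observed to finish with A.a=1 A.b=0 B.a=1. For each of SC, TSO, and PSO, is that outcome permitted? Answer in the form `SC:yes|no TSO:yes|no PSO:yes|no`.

outcome vector order: (A.a,A.b,B.a)
SC: 10 outcomes — {0/0/1; 0/0/2; 0/2/1; 0/2/2; 1/2/1; 1/2/2; 2/0/1; 2/0/2; 2/2/1; 2/2/2}
TSO: 10 outcomes — {0/0/1; 0/0/2; 0/2/1; 0/2/2; 1/2/1; 1/2/2; 2/0/1; 2/0/2; 2/2/1; 2/2/2}
PSO: 12 outcomes — {0/0/1; 0/0/2; 0/2/1; 0/2/2; 1/0/1; 1/0/2; 1/2/1; 1/2/2; 2/0/1; 2/0/2; 2/2/1; 2/2/2}
target 1/0/1 ∈ {PSO}

SC:no TSO:no PSO:yes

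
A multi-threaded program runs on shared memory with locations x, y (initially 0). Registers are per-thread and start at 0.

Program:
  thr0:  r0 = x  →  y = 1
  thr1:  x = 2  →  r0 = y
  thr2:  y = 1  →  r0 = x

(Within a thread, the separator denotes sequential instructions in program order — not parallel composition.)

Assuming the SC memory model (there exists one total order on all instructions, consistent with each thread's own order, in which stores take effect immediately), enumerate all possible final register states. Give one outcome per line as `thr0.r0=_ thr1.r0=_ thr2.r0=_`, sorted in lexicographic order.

outcome vector order: (thr0.r0,thr1.r0,thr2.r0)
|SC outcomes| = 6

thr0.r0=0 thr1.r0=0 thr2.r0=2
thr0.r0=0 thr1.r0=1 thr2.r0=0
thr0.r0=0 thr1.r0=1 thr2.r0=2
thr0.r0=2 thr1.r0=0 thr2.r0=2
thr0.r0=2 thr1.r0=1 thr2.r0=0
thr0.r0=2 thr1.r0=1 thr2.r0=2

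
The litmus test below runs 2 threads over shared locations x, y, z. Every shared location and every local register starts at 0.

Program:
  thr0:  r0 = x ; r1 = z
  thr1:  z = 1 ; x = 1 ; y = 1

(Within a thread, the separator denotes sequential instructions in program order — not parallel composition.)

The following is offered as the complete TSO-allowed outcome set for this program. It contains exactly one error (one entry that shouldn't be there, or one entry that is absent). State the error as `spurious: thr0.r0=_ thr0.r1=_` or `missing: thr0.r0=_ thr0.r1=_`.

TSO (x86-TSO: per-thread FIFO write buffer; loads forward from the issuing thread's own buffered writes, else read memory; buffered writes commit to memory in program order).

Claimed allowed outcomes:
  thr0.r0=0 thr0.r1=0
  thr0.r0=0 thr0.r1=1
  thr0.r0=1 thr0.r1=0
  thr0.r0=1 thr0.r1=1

spurious: thr0.r0=1 thr0.r1=0

outcome vector order: (thr0.r0,thr0.r1)
TSO: 3 outcomes — {00, 01, 11}
claimed∖TSO = {10}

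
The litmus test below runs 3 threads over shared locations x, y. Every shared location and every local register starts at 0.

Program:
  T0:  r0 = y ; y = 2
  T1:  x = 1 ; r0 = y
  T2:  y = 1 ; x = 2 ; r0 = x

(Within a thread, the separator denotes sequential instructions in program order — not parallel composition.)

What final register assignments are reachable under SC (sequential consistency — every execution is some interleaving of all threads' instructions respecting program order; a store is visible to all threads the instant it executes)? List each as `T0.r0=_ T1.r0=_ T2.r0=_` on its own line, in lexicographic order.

outcome vector order: (T0.r0,T1.r0,T2.r0)
|SC outcomes| = 10

T0.r0=0 T1.r0=0 T2.r0=2
T0.r0=0 T1.r0=1 T2.r0=1
T0.r0=0 T1.r0=1 T2.r0=2
T0.r0=0 T1.r0=2 T2.r0=1
T0.r0=0 T1.r0=2 T2.r0=2
T0.r0=1 T1.r0=0 T2.r0=2
T0.r0=1 T1.r0=1 T2.r0=1
T0.r0=1 T1.r0=1 T2.r0=2
T0.r0=1 T1.r0=2 T2.r0=1
T0.r0=1 T1.r0=2 T2.r0=2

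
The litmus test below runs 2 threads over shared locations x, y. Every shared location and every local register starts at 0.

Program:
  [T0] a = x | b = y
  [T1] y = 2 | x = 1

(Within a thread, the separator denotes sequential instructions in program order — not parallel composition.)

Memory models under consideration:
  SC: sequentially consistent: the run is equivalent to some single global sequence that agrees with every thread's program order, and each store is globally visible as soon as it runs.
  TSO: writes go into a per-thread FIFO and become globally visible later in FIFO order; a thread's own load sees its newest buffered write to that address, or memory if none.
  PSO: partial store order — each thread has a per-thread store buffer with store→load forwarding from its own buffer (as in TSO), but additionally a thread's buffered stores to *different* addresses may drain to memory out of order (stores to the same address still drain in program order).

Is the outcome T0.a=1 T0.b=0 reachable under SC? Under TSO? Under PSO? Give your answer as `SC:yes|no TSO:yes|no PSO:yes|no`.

SC:no TSO:no PSO:yes

outcome vector order: (T0.a,T0.b)
SC (3): (0,0); (0,2); (1,2)
TSO (3): (0,0); (0,2); (1,2)
PSO (4): (0,0); (0,2); (1,0); (1,2)
target (1,0) ∈ {PSO}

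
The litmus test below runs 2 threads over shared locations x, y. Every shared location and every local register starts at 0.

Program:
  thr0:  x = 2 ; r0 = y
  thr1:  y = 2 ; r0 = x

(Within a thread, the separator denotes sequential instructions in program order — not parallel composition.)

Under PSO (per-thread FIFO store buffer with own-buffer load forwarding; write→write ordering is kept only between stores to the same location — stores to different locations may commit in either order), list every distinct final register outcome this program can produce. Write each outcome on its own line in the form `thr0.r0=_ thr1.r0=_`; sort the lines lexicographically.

thr0.r0=0 thr1.r0=0
thr0.r0=0 thr1.r0=2
thr0.r0=2 thr1.r0=0
thr0.r0=2 thr1.r0=2

outcome vector order: (thr0.r0,thr1.r0)
|PSO outcomes| = 4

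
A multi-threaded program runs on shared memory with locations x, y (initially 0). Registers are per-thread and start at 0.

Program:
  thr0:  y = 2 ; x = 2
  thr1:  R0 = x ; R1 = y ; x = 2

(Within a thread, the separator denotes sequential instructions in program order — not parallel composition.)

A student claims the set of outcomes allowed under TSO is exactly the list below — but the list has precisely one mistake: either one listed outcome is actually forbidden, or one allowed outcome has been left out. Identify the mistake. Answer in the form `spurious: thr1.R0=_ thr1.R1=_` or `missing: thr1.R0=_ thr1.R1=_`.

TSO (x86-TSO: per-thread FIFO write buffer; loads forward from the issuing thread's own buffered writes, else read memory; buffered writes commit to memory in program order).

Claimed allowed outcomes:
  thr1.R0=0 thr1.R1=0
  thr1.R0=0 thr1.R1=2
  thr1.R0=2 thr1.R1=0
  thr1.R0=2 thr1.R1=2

spurious: thr1.R0=2 thr1.R1=0

outcome vector order: (thr1.R0,thr1.R1)
under TSO → 00; 02; 22
claimed∖TSO = {20}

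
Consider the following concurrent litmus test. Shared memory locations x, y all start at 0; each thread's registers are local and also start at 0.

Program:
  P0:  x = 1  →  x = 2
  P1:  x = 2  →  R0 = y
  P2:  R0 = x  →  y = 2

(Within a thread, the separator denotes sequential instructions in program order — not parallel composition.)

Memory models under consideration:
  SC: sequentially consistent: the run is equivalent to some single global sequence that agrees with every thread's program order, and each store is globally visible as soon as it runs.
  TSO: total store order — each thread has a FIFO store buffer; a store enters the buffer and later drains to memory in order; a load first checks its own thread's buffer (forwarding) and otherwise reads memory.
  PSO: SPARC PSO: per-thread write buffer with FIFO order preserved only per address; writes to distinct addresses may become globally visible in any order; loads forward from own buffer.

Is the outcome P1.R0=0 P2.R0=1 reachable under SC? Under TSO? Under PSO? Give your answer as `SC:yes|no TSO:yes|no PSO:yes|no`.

SC:yes TSO:yes PSO:yes

outcome vector order: (P1.R0,P2.R0)
under SC → 0/0, 0/1, 0/2, 2/0, 2/1, 2/2
under TSO → 0/0, 0/1, 0/2, 2/0, 2/1, 2/2
under PSO → 0/0, 0/1, 0/2, 2/0, 2/1, 2/2
target 0/1 ∈ {SC,TSO,PSO}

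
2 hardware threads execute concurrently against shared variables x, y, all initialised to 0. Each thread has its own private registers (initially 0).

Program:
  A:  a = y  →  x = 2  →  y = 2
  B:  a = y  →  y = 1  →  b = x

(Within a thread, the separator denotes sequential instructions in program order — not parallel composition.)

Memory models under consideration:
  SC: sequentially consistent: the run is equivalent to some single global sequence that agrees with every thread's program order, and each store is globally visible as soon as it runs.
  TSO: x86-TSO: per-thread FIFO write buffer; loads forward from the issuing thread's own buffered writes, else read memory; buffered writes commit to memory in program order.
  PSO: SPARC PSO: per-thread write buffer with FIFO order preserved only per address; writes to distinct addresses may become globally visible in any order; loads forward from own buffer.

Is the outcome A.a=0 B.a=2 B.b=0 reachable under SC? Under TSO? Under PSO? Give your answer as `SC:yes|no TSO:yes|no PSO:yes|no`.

outcome vector order: (A.a,B.a,B.b)
SC (5): 0/0/0; 0/0/2; 0/2/2; 1/0/0; 1/0/2
TSO (5): 0/0/0; 0/0/2; 0/2/2; 1/0/0; 1/0/2
PSO (6): 0/0/0; 0/0/2; 0/2/0; 0/2/2; 1/0/0; 1/0/2
target 0/2/0 ∈ {PSO}

SC:no TSO:no PSO:yes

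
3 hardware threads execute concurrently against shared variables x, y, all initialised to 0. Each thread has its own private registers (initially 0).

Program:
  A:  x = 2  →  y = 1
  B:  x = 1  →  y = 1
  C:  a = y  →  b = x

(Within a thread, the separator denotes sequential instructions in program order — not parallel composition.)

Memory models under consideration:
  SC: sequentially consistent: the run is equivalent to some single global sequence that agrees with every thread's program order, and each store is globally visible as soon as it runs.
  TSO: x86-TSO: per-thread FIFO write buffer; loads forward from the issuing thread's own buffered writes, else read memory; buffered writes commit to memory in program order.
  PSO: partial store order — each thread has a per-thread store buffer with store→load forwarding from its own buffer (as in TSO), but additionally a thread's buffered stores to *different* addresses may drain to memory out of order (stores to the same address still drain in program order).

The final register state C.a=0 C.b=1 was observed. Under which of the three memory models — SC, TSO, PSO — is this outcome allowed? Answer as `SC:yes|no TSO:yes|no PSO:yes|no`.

outcome vector order: (C.a,C.b)
SC: 5 outcomes — {00; 01; 02; 11; 12}
TSO: 5 outcomes — {00; 01; 02; 11; 12}
PSO: 6 outcomes — {00; 01; 02; 10; 11; 12}
target 01 ∈ {SC,TSO,PSO}

SC:yes TSO:yes PSO:yes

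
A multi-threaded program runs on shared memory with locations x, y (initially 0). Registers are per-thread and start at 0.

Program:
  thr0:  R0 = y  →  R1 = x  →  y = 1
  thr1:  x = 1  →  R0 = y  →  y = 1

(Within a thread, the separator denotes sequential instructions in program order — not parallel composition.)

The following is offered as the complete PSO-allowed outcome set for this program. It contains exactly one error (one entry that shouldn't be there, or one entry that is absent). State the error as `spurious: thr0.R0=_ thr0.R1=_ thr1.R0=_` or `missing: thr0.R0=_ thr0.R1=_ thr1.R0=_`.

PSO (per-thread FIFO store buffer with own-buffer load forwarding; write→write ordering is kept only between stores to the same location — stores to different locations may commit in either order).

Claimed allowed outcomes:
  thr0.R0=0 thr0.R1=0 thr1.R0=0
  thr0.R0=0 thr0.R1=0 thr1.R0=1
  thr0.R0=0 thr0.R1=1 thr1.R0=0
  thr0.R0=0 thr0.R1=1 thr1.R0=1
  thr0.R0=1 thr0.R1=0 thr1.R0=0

missing: thr0.R0=1 thr0.R1=1 thr1.R0=0

outcome vector order: (thr0.R0,thr0.R1,thr1.R0)
under PSO → (0,0,0) (0,0,1) (0,1,0) (0,1,1) (1,0,0) (1,1,0)
PSO∖claimed = {(1,1,0)}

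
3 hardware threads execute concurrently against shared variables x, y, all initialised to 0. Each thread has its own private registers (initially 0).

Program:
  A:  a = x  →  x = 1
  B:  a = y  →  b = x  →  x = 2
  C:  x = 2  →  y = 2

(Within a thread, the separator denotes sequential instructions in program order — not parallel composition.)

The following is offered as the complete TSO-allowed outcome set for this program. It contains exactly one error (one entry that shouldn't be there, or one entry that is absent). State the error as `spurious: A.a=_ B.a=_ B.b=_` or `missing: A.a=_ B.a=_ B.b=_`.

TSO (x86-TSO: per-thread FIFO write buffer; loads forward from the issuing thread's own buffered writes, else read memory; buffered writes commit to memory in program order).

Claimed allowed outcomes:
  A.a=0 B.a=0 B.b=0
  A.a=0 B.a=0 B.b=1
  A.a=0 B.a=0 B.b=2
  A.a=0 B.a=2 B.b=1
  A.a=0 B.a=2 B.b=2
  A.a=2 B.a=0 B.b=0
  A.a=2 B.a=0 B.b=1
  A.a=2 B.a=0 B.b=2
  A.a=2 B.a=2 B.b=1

outcome vector order: (A.a,B.a,B.b)
under TSO → 0/0/0; 0/0/1; 0/0/2; 0/2/1; 0/2/2; 2/0/0; 2/0/1; 2/0/2; 2/2/1; 2/2/2
TSO∖claimed = {2/2/2}

missing: A.a=2 B.a=2 B.b=2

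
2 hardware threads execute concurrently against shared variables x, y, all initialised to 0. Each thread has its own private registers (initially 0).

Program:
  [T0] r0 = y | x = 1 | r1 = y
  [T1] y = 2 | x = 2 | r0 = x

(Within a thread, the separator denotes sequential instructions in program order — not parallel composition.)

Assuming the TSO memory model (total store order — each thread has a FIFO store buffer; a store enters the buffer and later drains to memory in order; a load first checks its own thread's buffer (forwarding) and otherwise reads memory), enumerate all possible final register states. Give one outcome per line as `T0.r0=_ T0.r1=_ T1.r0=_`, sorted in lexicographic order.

T0.r0=0 T0.r1=0 T1.r0=1
T0.r0=0 T0.r1=0 T1.r0=2
T0.r0=0 T0.r1=2 T1.r0=1
T0.r0=0 T0.r1=2 T1.r0=2
T0.r0=2 T0.r1=2 T1.r0=1
T0.r0=2 T0.r1=2 T1.r0=2

outcome vector order: (T0.r0,T0.r1,T1.r0)
|TSO outcomes| = 6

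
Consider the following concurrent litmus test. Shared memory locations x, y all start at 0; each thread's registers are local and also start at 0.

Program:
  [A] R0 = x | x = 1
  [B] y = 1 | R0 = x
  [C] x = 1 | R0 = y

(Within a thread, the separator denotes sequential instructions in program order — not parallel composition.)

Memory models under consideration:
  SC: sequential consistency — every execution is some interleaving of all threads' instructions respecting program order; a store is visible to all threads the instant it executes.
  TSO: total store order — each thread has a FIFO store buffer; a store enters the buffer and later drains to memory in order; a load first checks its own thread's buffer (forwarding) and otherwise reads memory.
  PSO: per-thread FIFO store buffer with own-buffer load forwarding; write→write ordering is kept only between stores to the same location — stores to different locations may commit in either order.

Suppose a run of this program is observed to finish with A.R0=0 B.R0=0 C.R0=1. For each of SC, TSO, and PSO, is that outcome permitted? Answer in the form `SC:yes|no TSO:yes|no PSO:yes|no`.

SC:yes TSO:yes PSO:yes

outcome vector order: (A.R0,B.R0,C.R0)
under SC → (0,0,1) (0,1,0) (0,1,1) (1,0,1) (1,1,0) (1,1,1)
under TSO → (0,0,0) (0,0,1) (0,1,0) (0,1,1) (1,0,0) (1,0,1) (1,1,0) (1,1,1)
under PSO → (0,0,0) (0,0,1) (0,1,0) (0,1,1) (1,0,0) (1,0,1) (1,1,0) (1,1,1)
target (0,0,1) ∈ {SC,TSO,PSO}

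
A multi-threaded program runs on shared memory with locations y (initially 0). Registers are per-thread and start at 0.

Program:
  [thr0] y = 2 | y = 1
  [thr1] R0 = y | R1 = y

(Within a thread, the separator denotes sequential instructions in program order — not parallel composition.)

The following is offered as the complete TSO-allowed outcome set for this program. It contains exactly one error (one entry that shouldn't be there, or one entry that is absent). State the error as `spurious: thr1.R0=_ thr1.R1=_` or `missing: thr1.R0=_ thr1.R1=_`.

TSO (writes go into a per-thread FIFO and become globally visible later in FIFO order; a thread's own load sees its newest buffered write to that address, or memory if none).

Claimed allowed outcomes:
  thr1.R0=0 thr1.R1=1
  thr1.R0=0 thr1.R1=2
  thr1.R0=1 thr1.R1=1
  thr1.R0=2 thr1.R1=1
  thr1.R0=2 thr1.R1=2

outcome vector order: (thr1.R0,thr1.R1)
[TSO] allowed = {<0 0>; <0 1>; <0 2>; <1 1>; <2 1>; <2 2>}
TSO∖claimed = {<0 0>}

missing: thr1.R0=0 thr1.R1=0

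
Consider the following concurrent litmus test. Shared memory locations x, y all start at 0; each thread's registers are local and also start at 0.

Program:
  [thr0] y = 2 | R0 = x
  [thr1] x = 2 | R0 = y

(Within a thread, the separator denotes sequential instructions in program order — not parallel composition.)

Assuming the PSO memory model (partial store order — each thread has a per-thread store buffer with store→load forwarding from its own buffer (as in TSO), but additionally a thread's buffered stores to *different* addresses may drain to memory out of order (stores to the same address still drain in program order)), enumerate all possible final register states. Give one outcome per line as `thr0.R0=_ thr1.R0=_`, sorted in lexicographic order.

outcome vector order: (thr0.R0,thr1.R0)
|PSO outcomes| = 4

thr0.R0=0 thr1.R0=0
thr0.R0=0 thr1.R0=2
thr0.R0=2 thr1.R0=0
thr0.R0=2 thr1.R0=2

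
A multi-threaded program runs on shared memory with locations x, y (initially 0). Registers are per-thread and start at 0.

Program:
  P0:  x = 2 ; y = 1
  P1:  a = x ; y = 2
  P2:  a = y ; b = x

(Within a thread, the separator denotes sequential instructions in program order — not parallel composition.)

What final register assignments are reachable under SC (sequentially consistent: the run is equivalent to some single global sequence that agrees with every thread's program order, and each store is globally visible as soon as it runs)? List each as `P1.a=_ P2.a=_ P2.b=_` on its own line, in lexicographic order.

outcome vector order: (P1.a,P2.a,P2.b)
|SC outcomes| = 9

P1.a=0 P2.a=0 P2.b=0
P1.a=0 P2.a=0 P2.b=2
P1.a=0 P2.a=1 P2.b=2
P1.a=0 P2.a=2 P2.b=0
P1.a=0 P2.a=2 P2.b=2
P1.a=2 P2.a=0 P2.b=0
P1.a=2 P2.a=0 P2.b=2
P1.a=2 P2.a=1 P2.b=2
P1.a=2 P2.a=2 P2.b=2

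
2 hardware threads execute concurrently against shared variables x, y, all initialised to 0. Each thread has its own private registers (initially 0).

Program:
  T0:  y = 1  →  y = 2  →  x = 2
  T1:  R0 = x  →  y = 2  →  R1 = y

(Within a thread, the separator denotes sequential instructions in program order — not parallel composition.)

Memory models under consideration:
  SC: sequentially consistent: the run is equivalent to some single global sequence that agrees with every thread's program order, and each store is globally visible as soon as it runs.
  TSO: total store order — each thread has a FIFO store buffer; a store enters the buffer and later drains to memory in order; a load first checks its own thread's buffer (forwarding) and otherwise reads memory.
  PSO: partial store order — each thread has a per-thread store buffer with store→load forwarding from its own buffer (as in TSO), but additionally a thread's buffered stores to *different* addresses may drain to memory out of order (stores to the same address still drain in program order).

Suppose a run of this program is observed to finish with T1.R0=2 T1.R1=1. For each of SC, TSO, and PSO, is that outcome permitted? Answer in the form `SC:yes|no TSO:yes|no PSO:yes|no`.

outcome vector order: (T1.R0,T1.R1)
under SC → 01; 02; 22
under TSO → 01; 02; 22
under PSO → 01; 02; 21; 22
target 21 ∈ {PSO}

SC:no TSO:no PSO:yes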